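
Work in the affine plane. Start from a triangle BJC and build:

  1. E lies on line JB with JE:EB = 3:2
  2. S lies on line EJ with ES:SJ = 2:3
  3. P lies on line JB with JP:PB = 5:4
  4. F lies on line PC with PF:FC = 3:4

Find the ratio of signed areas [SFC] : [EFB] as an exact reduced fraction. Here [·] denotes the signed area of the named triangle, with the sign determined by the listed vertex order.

Choose coordinates B = (0, 0), J = (1, 0), C = (0, 1).
1. E lies on line JB with JE:EB = 3:2 ⇒ E = (2/5, 0)
2. S lies on line EJ with ES:SJ = 2:3 ⇒ S = (16/25, 0)
3. P lies on line JB with JP:PB = 5:4 ⇒ P = (4/9, 0)
4. F lies on line PC with PF:FC = 3:4 ⇒ F = (16/63, 3/7)
2·[SFC] = -176/1575, 2·[EFB] = 6/35
[SFC]:[EFB] = -176/1575:6/35 = -88/135

[SFC]:[EFB] = -88/135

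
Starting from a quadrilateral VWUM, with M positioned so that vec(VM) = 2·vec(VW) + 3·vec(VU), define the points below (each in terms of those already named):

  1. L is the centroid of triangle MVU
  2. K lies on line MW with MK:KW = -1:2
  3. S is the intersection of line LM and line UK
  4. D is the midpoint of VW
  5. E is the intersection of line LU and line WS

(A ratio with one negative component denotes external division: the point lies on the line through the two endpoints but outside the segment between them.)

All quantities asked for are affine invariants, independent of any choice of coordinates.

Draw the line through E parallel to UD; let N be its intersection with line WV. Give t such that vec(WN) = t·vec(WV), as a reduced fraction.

Set V = (0, 0), W = (1, 0), U = (0, 1), M = (2, 3); any affine frame gives the same invariant.
1. L is the centroid of triangle MVU ⇒ L = (2/3, 4/3)
2. K lies on line MW with MK:KW = -1:2 ⇒ K = (3, 6)
3. S is the intersection of line LM and line UK ⇒ S = (-6/5, -1)
4. D is the midpoint of VW ⇒ D = (1/2, 0)
5. E is the intersection of line LU and line WS ⇒ E = (-32, -15)
through E parallel to UD: direction (1/2, -1); meets WV at N = (-79/2, 0)
N = W + t·(V−W) with t = 81/2

t = 81/2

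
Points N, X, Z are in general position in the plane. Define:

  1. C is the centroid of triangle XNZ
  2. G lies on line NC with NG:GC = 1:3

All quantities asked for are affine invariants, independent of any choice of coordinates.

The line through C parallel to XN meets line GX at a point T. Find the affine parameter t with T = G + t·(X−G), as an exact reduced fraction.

Set N = (0, 0), X = (1, 0), Z = (0, 1); any affine frame gives the same invariant.
1. C is the centroid of triangle XNZ ⇒ C = (1/3, 1/3)
2. G lies on line NC with NG:GC = 1:3 ⇒ G = (1/12, 1/12)
through C parallel to XN: direction (-1, 0); meets GX at T = (-8/3, 1/3)
T = G + t·(X−G) with t = -3

t = -3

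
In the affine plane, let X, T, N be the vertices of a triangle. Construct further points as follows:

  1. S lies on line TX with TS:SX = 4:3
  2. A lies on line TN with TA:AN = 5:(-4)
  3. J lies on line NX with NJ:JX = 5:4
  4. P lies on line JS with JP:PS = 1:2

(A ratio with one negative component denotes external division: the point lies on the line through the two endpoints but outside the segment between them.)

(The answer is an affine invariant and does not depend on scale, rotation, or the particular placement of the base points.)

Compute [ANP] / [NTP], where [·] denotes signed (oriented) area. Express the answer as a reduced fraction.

[ANP]:[NTP] = 4

Set X = (0, 0), T = (1, 0), N = (0, 1); any affine frame gives the same invariant.
1. S lies on line TX with TS:SX = 4:3 ⇒ S = (3/7, 0)
2. A lies on line TN with TA:AN = 5:(-4) ⇒ A = (-4, 5)
3. J lies on line NX with NJ:JX = 5:4 ⇒ J = (0, 4/9)
4. P lies on line JS with JP:PS = 1:2 ⇒ P = (1/7, 8/27)
2·[ANP] = -424/189, 2·[NTP] = -106/189
[ANP]:[NTP] = -424/189:-106/189 = 4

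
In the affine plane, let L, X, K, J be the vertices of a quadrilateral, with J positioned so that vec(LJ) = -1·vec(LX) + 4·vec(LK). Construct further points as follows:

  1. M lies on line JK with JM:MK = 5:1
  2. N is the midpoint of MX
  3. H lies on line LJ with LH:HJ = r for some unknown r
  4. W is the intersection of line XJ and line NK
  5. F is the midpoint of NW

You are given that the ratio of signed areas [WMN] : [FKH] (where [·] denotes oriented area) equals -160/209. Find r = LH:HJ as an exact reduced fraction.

Set L = (0, 0), X = (1, 0), K = (0, 1), J = (-1, 4); any affine frame gives the same invariant.
1. M lies on line JK with JM:MK = 5:1 ⇒ M = (-1/6, 3/2)
2. N is the midpoint of MX ⇒ N = (5/12, 3/4)
3. With LH:HJ = r, write λ = r/(r+1) so H = L + λ·(J−L); H is affine-linear in λ
4. W is the intersection of line XJ and line NK ⇒ W = (5/7, 4/7)
5. F is the midpoint of NW ⇒ F = (95/168, 37/56)
Every point depending on H is an affine combination of H and λ-independent points, so each such coordinate is linear in λ; the λ² term in each signed area is a multiple of (J−L)×(J−L) = 0, so 2·[WMN] and 2·[FKH] are each linear in λ. Evaluating at λ=0 and λ=1:
  2·[WMN] = 5/42,   2·[FKH] = -323/168·λ + 95/168
So [WMN]:[FKH] = (5/42) / (-323/168·λ + 95/168). Setting this equal to -160/209:
  5/42 = -160/209·(-323/168·λ + 95/168)  ⇒  λ = 3/8
Then r = λ/(1−λ) = (3/8)/(5/8) = 3/5. Check: with r = 3/5, H = (-3/8, 3/2) and [WMN]:[FKH] = -160/209 as required.

r = 3/5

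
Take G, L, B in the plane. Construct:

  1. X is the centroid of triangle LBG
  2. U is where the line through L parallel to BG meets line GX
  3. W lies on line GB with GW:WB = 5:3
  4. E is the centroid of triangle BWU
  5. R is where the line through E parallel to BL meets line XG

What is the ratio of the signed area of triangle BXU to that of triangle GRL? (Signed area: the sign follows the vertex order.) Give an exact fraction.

Choose coordinates G = (0, 0), L = (1, 0), B = (0, 1).
1. X is the centroid of triangle LBG ⇒ X = (1/3, 1/3)
2. U is where the line through L parallel to BG meets line GX ⇒ U = (1, 1)
3. W lies on line GB with GW:WB = 5:3 ⇒ W = (0, 5/8)
4. E is the centroid of triangle BWU ⇒ E = (1/3, 7/8)
5. R is where the line through E parallel to BL meets line XG ⇒ R = (29/48, 29/48)
2·[BXU] = 2/3, 2·[GRL] = -29/48
[BXU]:[GRL] = 2/3:-29/48 = -32/29

[BXU]:[GRL] = -32/29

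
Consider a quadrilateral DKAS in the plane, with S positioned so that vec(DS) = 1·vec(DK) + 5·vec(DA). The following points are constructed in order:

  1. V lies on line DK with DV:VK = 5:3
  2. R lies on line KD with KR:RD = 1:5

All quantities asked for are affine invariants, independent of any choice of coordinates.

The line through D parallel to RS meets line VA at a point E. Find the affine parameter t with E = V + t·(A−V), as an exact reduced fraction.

Work in coordinates with D = (0, 0), K = (1, 0), A = (0, 1), S = (1, 5).
1. V lies on line DK with DV:VK = 5:3 ⇒ V = (5/8, 0)
2. R lies on line KD with KR:RD = 1:5 ⇒ R = (5/6, 0)
through D parallel to RS: direction (1/6, 5); meets VA at E = (5/158, 75/79)
E = V + t·(A−V) with t = 75/79

t = 75/79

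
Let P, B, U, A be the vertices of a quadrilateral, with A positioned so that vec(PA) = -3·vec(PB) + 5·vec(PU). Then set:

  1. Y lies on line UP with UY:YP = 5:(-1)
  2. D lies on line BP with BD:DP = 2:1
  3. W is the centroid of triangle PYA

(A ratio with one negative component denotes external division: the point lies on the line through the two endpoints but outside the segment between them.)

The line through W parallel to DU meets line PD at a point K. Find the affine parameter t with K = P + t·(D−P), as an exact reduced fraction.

Assign P = (0, 0), B = (1, 0), U = (0, 1), A = (-3, 5) — the answer is frame-independent, so this choice is without loss of generality.
1. Y lies on line UP with UY:YP = 5:(-1) ⇒ Y = (0, -1/4)
2. D lies on line BP with BD:DP = 2:1 ⇒ D = (1/3, 0)
3. W is the centroid of triangle PYA ⇒ W = (-1, 19/12)
through W parallel to DU: direction (-1/3, 1); meets PD at K = (-17/36, 0)
K = P + t·(D−P) with t = -17/12

t = -17/12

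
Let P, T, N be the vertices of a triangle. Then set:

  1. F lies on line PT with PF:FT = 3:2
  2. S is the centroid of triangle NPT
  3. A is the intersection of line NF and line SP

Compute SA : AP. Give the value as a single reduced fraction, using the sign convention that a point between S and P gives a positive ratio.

Set P = (0, 0), T = (1, 0), N = (0, 1); any affine frame gives the same invariant.
1. F lies on line PT with PF:FT = 3:2 ⇒ F = (3/5, 0)
2. S is the centroid of triangle NPT ⇒ S = (1/3, 1/3)
3. A is the intersection of line NF and line SP ⇒ A = (3/8, 3/8)
A = S + t·(P−S) with t = -1/8, so SA:AP = t:(1−t) = -1/8:9/8

SA:AP = -1/9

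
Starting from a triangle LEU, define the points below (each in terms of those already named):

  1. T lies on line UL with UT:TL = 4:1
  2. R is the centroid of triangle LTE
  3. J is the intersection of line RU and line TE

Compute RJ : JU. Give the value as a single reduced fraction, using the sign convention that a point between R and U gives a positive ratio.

RJ:JU = 1/12

Assign L = (0, 0), E = (1, 0), U = (0, 1) — the answer is frame-independent, so this choice is without loss of generality.
1. T lies on line UL with UT:TL = 4:1 ⇒ T = (0, 1/5)
2. R is the centroid of triangle LTE ⇒ R = (1/3, 1/15)
3. J is the intersection of line RU and line TE ⇒ J = (4/13, 9/65)
J = R + t·(U−R) with t = 1/13, so RJ:JU = t:(1−t) = 1/13:12/13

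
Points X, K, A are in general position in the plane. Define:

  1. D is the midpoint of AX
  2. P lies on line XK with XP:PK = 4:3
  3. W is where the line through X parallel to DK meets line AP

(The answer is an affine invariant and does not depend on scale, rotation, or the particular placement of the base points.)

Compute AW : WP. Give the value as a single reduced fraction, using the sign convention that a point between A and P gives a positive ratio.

AW:WP = -7/2

Choose coordinates X = (0, 0), K = (1, 0), A = (0, 1).
1. D is the midpoint of AX ⇒ D = (0, 1/2)
2. P lies on line XK with XP:PK = 4:3 ⇒ P = (4/7, 0)
3. W is where the line through X parallel to DK meets line AP ⇒ W = (4/5, -2/5)
W = A + t·(P−A) with t = 7/5, so AW:WP = t:(1−t) = 7/5:-2/5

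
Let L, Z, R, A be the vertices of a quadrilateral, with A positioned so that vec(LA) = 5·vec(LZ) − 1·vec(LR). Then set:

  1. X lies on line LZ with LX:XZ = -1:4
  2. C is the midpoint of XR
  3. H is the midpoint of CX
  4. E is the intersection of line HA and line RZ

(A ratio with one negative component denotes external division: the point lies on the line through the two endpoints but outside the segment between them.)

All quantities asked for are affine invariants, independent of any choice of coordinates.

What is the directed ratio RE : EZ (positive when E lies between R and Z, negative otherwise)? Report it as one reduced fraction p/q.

RE:EZ = -17

Work in coordinates with L = (0, 0), Z = (1, 0), R = (0, 1), A = (5, -1).
1. X lies on line LZ with LX:XZ = -1:4 ⇒ X = (-1/3, 0)
2. C is the midpoint of XR ⇒ C = (-1/6, 1/2)
3. H is the midpoint of CX ⇒ H = (-1/4, 1/4)
4. E is the intersection of line HA and line RZ ⇒ E = (17/16, -1/16)
E = R + t·(Z−R) with t = 17/16, so RE:EZ = t:(1−t) = 17/16:-1/16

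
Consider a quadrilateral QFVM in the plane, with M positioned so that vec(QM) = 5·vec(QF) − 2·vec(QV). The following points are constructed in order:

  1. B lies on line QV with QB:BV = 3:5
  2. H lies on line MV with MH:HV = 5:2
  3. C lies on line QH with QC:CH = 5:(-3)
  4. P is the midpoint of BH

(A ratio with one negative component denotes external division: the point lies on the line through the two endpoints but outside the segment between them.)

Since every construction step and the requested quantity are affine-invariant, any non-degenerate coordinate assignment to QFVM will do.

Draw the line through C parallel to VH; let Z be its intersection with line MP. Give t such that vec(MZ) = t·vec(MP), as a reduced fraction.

Choose coordinates Q = (0, 0), F = (1, 0), V = (0, 1), M = (5, -2).
1. B lies on line QV with QB:BV = 3:5 ⇒ B = (0, 3/8)
2. H lies on line MV with MH:HV = 5:2 ⇒ H = (10/7, 1/7)
3. C lies on line QH with QC:CH = 5:(-3) ⇒ C = (25/7, 5/14)
4. P is the midpoint of BH ⇒ P = (5/7, 29/112)
through C parallel to VH: direction (10/7, -6/7); meets MP at Z = (179/7, -899/70)
Z = M + t·(P−M) with t = -24/5

t = -24/5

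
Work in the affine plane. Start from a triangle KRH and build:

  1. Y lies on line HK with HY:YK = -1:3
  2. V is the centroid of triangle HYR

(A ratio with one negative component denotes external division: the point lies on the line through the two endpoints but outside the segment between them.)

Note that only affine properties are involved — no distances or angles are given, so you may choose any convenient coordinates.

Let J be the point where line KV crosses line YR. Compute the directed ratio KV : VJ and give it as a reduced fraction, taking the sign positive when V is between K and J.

KV:VJ = 8

Choose coordinates K = (0, 0), R = (1, 0), H = (0, 1).
1. Y lies on line HK with HY:YK = -1:3 ⇒ Y = (0, 3/2)
2. V is the centroid of triangle HYR ⇒ V = (1/3, 5/6)
line KV meets YR at J = (3/8, 15/16)
V = K + t·(J−K) with t = 8/9, so KV:VJ = 8/9:1/9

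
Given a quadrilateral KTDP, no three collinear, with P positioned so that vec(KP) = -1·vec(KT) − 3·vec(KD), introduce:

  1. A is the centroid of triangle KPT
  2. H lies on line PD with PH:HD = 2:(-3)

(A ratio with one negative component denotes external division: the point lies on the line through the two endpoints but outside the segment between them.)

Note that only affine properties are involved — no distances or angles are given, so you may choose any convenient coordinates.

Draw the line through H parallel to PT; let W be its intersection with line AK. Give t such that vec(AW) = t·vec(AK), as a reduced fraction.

t = -11/2

Choose coordinates K = (0, 0), T = (1, 0), D = (0, 1), P = (-1, -3).
1. A is the centroid of triangle KPT ⇒ A = (0, -1)
2. H lies on line PD with PH:HD = 2:(-3) ⇒ H = (-3, -11)
through H parallel to PT: direction (2, 3); meets AK at W = (0, -13/2)
W = A + t·(K−A) with t = -11/2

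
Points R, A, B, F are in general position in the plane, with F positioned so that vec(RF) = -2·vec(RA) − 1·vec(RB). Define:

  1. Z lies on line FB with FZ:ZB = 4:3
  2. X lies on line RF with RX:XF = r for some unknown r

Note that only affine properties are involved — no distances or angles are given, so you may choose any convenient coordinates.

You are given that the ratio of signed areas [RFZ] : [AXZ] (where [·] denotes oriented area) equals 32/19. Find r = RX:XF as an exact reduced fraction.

Choose coordinates R = (0, 0), A = (1, 0), B = (0, 1), F = (-2, -1).
1. Z lies on line FB with FZ:ZB = 4:3 ⇒ Z = (-6/7, 1/7)
2. With RX:XF = r, write λ = r/(r+1) so X = R + λ·(F−R); X is affine-linear in λ
Every point depending on X is an affine combination of X and λ-independent points, so each such coordinate is linear in λ; the λ² term in each signed area is a multiple of (F−R)×(F−R) = 0, so 2·[RFZ] and 2·[AXZ] are each linear in λ. Evaluating at λ=0 and λ=1:
  2·[RFZ] = -8/7,   2·[AXZ] = -15/7·λ − 1/7
So [RFZ]:[AXZ] = (-8/7) / (-15/7·λ − 1/7). Setting this equal to 32/19:
  -8/7 = 32/19·(-15/7·λ − 1/7)  ⇒  λ = 1/4
Then r = λ/(1−λ) = (1/4)/(3/4) = 1/3. Check: with r = 1/3, X = (-1/2, -1/4) and [RFZ]:[AXZ] = 32/19 as required.

r = 1/3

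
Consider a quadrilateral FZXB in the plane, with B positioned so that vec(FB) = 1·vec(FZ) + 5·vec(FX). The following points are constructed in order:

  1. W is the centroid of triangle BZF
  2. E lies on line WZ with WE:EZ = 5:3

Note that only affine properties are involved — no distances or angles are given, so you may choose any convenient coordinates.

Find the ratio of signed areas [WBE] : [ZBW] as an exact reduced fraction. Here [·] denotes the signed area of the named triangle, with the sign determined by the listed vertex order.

Set F = (0, 0), Z = (1, 0), X = (0, 1), B = (1, 5); any affine frame gives the same invariant.
1. W is the centroid of triangle BZF ⇒ W = (2/3, 5/3)
2. E lies on line WZ with WE:EZ = 5:3 ⇒ E = (7/8, 5/8)
2·[WBE] = -25/24, 2·[ZBW] = 5/3
[WBE]:[ZBW] = -25/24:5/3 = -5/8

[WBE]:[ZBW] = -5/8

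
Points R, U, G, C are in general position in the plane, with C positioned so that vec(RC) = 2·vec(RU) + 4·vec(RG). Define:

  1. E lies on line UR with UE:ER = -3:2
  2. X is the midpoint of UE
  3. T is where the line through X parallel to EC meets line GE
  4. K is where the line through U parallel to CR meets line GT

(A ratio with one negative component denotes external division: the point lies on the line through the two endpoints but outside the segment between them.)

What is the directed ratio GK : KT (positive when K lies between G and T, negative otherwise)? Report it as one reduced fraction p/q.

GK:KT = -2

Choose coordinates R = (0, 0), U = (1, 0), G = (0, 1), C = (2, 4).
1. E lies on line UR with UE:ER = -3:2 ⇒ E = (-2, 0)
2. X is the midpoint of UE ⇒ X = (-1/2, 0)
3. T is where the line through X parallel to EC meets line GE ⇒ T = (1, 3/2)
4. K is where the line through U parallel to CR meets line GT ⇒ K = (2, 2)
K = G + t·(T−G) with t = 2, so GK:KT = t:(1−t) = 2:-1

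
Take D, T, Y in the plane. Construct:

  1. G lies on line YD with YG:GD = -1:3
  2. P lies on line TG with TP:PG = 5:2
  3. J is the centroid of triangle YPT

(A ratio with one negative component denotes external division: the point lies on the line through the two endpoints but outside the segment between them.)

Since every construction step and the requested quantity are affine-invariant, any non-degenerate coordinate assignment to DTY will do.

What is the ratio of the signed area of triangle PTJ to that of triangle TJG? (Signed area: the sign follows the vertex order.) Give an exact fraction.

[PTJ]:[TJG] = 5/7

Assign D = (0, 0), T = (1, 0), Y = (0, 1) — the answer is frame-independent, so this choice is without loss of generality.
1. G lies on line YD with YG:GD = -1:3 ⇒ G = (0, 3/2)
2. P lies on line TG with TP:PG = 5:2 ⇒ P = (2/7, 15/14)
3. J is the centroid of triangle YPT ⇒ J = (3/7, 29/42)
2·[PTJ] = -5/42, 2·[TJG] = -1/6
[PTJ]:[TJG] = -5/42:-1/6 = 5/7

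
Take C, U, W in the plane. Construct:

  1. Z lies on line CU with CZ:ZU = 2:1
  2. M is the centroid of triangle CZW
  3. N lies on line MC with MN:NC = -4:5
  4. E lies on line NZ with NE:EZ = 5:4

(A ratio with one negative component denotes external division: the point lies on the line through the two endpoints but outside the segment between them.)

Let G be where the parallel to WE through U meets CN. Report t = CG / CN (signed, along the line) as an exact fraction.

Assign C = (0, 0), U = (1, 0), W = (0, 1) — the answer is frame-independent, so this choice is without loss of generality.
1. Z lies on line CU with CZ:ZU = 2:1 ⇒ Z = (2/3, 0)
2. M is the centroid of triangle CZW ⇒ M = (2/9, 1/3)
3. N lies on line MC with MN:NC = -4:5 ⇒ N = (10/9, 5/3)
4. E lies on line NZ with NE:EZ = 5:4 ⇒ E = (70/81, 20/27)
through U parallel to WE: direction (70/81, -7/27); meets CN at G = (1/6, 1/4)
G = C + t·(N−C) with t = 3/20

t = 3/20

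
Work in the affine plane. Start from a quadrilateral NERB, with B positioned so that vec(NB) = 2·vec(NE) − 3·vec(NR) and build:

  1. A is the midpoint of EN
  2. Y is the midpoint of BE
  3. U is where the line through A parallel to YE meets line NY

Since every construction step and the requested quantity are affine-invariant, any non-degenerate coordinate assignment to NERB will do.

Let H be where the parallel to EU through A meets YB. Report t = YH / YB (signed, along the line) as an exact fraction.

Choose coordinates N = (0, 0), E = (1, 0), R = (0, 1), B = (2, -3).
1. A is the midpoint of EN ⇒ A = (1/2, 0)
2. Y is the midpoint of BE ⇒ Y = (3/2, -3/2)
3. U is where the line through A parallel to YE meets line NY ⇒ U = (3/4, -3/4)
through A parallel to EU: direction (-1/4, -3/4); meets YB at H = (3/4, 3/4)
H = Y + t·(B−Y) with t = -3/2

t = -3/2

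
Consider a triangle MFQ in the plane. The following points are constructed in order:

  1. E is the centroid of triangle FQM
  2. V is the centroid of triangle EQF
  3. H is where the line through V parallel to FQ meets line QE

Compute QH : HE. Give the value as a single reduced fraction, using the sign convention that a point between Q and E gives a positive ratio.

Work in coordinates with M = (0, 0), F = (1, 0), Q = (0, 1).
1. E is the centroid of triangle FQM ⇒ E = (1/3, 1/3)
2. V is the centroid of triangle EQF ⇒ V = (4/9, 4/9)
3. H is where the line through V parallel to FQ meets line QE ⇒ H = (1/9, 7/9)
H = Q + t·(E−Q) with t = 1/3, so QH:HE = t:(1−t) = 1/3:2/3

QH:HE = 1/2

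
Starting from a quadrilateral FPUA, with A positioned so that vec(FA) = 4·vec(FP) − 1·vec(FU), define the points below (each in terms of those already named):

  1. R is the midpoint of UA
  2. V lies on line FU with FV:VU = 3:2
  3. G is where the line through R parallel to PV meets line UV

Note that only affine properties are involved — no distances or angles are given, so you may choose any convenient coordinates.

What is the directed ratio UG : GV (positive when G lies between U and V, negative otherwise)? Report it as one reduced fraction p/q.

UG:GV = -1/3

Set F = (0, 0), P = (1, 0), U = (0, 1), A = (4, -1); any affine frame gives the same invariant.
1. R is the midpoint of UA ⇒ R = (2, 0)
2. V lies on line FU with FV:VU = 3:2 ⇒ V = (0, 3/5)
3. G is where the line through R parallel to PV meets line UV ⇒ G = (0, 6/5)
G = U + t·(V−U) with t = -1/2, so UG:GV = t:(1−t) = -1/2:3/2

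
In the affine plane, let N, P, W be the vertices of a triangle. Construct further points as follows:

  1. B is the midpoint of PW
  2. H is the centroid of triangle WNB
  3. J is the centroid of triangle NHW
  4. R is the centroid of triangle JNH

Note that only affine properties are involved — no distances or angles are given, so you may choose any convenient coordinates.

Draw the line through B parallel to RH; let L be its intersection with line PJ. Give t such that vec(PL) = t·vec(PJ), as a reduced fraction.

t = 7/11

Choose coordinates N = (0, 0), P = (1, 0), W = (0, 1).
1. B is the midpoint of PW ⇒ B = (1/2, 1/2)
2. H is the centroid of triangle WNB ⇒ H = (1/6, 1/2)
3. J is the centroid of triangle NHW ⇒ J = (1/18, 1/2)
4. R is the centroid of triangle JNH ⇒ R = (2/27, 1/3)
through B parallel to RH: direction (5/54, 1/6); meets PJ at L = (79/198, 7/22)
L = P + t·(J−P) with t = 7/11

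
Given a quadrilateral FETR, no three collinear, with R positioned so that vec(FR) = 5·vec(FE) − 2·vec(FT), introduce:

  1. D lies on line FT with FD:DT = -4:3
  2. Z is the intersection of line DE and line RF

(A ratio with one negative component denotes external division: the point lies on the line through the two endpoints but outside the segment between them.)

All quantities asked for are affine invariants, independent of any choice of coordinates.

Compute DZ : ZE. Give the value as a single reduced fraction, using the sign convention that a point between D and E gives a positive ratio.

DZ:ZE = -10

Choose coordinates F = (0, 0), E = (1, 0), T = (0, 1), R = (5, -2).
1. D lies on line FT with FD:DT = -4:3 ⇒ D = (0, 4)
2. Z is the intersection of line DE and line RF ⇒ Z = (10/9, -4/9)
Z = D + t·(E−D) with t = 10/9, so DZ:ZE = t:(1−t) = 10/9:-1/9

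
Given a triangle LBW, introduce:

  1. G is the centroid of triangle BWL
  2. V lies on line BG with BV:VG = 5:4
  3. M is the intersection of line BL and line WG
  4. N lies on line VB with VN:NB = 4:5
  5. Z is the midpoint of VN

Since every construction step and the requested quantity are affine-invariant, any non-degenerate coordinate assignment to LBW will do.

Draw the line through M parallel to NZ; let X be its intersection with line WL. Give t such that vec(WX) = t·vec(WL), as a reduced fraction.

t = 3/4

Assign L = (0, 0), B = (1, 0), W = (0, 1) — the answer is frame-independent, so this choice is without loss of generality.
1. G is the centroid of triangle BWL ⇒ G = (1/3, 1/3)
2. V lies on line BG with BV:VG = 5:4 ⇒ V = (17/27, 5/27)
3. M is the intersection of line BL and line WG ⇒ M = (1/2, 0)
4. N lies on line VB with VN:NB = 4:5 ⇒ N = (193/243, 25/243)
5. Z is the midpoint of VN ⇒ Z = (173/243, 35/243)
through M parallel to NZ: direction (-20/243, 10/243); meets WL at X = (0, 1/4)
X = W + t·(L−W) with t = 3/4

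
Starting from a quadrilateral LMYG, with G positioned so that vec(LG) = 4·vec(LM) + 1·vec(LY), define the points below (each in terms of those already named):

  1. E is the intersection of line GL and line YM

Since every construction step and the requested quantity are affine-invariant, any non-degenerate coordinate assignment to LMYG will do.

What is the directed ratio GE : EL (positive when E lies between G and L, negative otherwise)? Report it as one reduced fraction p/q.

Choose coordinates L = (0, 0), M = (1, 0), Y = (0, 1), G = (4, 1).
1. E is the intersection of line GL and line YM ⇒ E = (4/5, 1/5)
E = G + t·(L−G) with t = 4/5, so GE:EL = t:(1−t) = 4/5:1/5

GE:EL = 4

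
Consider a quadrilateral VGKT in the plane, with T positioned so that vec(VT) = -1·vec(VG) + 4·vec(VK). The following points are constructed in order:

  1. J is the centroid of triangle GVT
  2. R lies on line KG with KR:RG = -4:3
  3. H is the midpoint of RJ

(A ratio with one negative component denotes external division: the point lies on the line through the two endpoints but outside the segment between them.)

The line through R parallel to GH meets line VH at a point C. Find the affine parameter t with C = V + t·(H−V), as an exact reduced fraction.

Choose coordinates V = (0, 0), G = (1, 0), K = (0, 1), T = (-1, 4).
1. J is the centroid of triangle GVT ⇒ J = (0, 4/3)
2. R lies on line KG with KR:RG = -4:3 ⇒ R = (4, -3)
3. H is the midpoint of RJ ⇒ H = (2, -5/6)
through R parallel to GH: direction (1, -5/6); meets VH at C = (4/5, -1/3)
C = V + t·(H−V) with t = 2/5

t = 2/5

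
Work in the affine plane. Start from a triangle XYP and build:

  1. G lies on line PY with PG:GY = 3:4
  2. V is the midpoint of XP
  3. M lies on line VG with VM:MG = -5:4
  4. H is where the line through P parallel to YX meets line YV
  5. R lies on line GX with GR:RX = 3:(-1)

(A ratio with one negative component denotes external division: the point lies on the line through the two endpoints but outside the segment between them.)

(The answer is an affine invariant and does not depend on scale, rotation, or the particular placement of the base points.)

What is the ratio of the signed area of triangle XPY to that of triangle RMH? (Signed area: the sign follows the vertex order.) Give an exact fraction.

Choose coordinates X = (0, 0), Y = (1, 0), P = (0, 1).
1. G lies on line PY with PG:GY = 3:4 ⇒ G = (3/7, 4/7)
2. V is the midpoint of XP ⇒ V = (0, 1/2)
3. M lies on line VG with VM:MG = -5:4 ⇒ M = (15/7, 6/7)
4. H is where the line through P parallel to YX meets line YV ⇒ H = (-1, 1)
5. R lies on line GX with GR:RX = 3:(-1) ⇒ R = (-3/14, -2/7)
2·[XPY] = -1, 2·[RMH] = 55/14
[XPY]:[RMH] = -1:55/14 = -14/55

[XPY]:[RMH] = -14/55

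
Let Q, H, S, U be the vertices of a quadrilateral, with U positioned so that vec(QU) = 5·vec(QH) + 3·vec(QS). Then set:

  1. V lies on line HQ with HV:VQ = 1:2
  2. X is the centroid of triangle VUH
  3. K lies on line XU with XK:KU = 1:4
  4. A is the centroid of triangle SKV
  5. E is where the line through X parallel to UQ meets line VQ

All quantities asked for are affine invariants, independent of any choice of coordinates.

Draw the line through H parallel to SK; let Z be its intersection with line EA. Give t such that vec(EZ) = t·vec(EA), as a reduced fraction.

Assign Q = (0, 0), H = (1, 0), S = (0, 1), U = (5, 3) — the answer is frame-independent, so this choice is without loss of generality.
1. V lies on line HQ with HV:VQ = 1:2 ⇒ V = (2/3, 0)
2. X is the centroid of triangle VUH ⇒ X = (20/9, 1)
3. K lies on line XU with XK:KU = 1:4 ⇒ K = (25/9, 7/5)
4. A is the centroid of triangle SKV ⇒ A = (31/27, 4/5)
5. E is where the line through X parallel to UQ meets line VQ ⇒ E = (5/9, 0)
through H parallel to SK: direction (25/9, 2/5); meets EA at Z = (101/201, -24/335)
Z = E + t·(A−E) with t = -6/67

t = -6/67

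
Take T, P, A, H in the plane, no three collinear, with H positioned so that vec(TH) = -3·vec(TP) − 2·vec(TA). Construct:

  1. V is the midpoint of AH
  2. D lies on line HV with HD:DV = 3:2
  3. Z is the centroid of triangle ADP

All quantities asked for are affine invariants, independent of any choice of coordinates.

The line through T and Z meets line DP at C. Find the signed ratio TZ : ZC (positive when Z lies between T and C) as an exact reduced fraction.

TZ:ZC = -3/14

Set T = (0, 0), P = (1, 0), A = (0, 1), H = (-3, -2); any affine frame gives the same invariant.
1. V is the midpoint of AH ⇒ V = (-3/2, -1/2)
2. D lies on line HV with HD:DV = 3:2 ⇒ D = (-21/10, -11/10)
3. Z is the centroid of triangle ADP ⇒ Z = (-11/30, -1/30)
line TZ meets DP at C = (121/90, 11/90)
Z = T + t·(C−T) with t = -3/11, so TZ:ZC = -3/11:14/11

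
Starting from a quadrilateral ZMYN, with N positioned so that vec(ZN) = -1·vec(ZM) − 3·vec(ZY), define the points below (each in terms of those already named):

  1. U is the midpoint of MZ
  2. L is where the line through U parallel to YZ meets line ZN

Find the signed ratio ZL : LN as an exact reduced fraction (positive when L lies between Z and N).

ZL:LN = -1/3

Assign Z = (0, 0), M = (1, 0), Y = (0, 1), N = (-1, -3) — the answer is frame-independent, so this choice is without loss of generality.
1. U is the midpoint of MZ ⇒ U = (1/2, 0)
2. L is where the line through U parallel to YZ meets line ZN ⇒ L = (1/2, 3/2)
L = Z + t·(N−Z) with t = -1/2, so ZL:LN = t:(1−t) = -1/2:3/2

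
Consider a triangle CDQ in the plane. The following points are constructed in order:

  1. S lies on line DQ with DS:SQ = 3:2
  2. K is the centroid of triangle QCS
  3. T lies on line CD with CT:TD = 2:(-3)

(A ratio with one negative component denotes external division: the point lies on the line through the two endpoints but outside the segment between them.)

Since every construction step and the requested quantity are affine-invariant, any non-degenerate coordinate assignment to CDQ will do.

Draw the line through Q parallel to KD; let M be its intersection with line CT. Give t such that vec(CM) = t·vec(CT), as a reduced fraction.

t = -13/16

Assign C = (0, 0), D = (1, 0), Q = (0, 1) — the answer is frame-independent, so this choice is without loss of generality.
1. S lies on line DQ with DS:SQ = 3:2 ⇒ S = (2/5, 3/5)
2. K is the centroid of triangle QCS ⇒ K = (2/15, 8/15)
3. T lies on line CD with CT:TD = 2:(-3) ⇒ T = (-2, 0)
through Q parallel to KD: direction (13/15, -8/15); meets CT at M = (13/8, 0)
M = C + t·(T−C) with t = -13/16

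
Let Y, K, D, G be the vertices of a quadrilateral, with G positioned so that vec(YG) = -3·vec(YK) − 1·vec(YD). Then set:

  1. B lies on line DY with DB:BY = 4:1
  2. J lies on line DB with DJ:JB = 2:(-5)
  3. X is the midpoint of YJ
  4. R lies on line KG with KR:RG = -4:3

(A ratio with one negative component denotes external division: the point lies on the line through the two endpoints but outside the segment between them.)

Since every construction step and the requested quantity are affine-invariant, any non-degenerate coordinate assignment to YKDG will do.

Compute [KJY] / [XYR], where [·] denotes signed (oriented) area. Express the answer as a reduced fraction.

Work in coordinates with Y = (0, 0), K = (1, 0), D = (0, 1), G = (-3, -1).
1. B lies on line DY with DB:BY = 4:1 ⇒ B = (0, 1/5)
2. J lies on line DB with DJ:JB = 2:(-5) ⇒ J = (0, 23/15)
3. X is the midpoint of YJ ⇒ X = (0, 23/30)
4. R lies on line KG with KR:RG = -4:3 ⇒ R = (-15, -4)
2·[KJY] = 23/15, 2·[XYR] = -23/2
[KJY]:[XYR] = 23/15:-23/2 = -2/15

[KJY]:[XYR] = -2/15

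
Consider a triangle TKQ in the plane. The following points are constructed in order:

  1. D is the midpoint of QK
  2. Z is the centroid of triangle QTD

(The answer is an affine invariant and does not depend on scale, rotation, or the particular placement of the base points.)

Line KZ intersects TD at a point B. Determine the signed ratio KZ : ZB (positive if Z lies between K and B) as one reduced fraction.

KZ:ZB = -4

Choose coordinates T = (0, 0), K = (1, 0), Q = (0, 1).
1. D is the midpoint of QK ⇒ D = (1/2, 1/2)
2. Z is the centroid of triangle QTD ⇒ Z = (1/6, 1/2)
line KZ meets TD at B = (3/8, 3/8)
Z = K + t·(B−K) with t = 4/3, so KZ:ZB = 4/3:-1/3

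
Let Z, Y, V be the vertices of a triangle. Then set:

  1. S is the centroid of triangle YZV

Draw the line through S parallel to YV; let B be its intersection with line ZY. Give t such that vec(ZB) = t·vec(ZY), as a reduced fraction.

t = 2/3

Work in coordinates with Z = (0, 0), Y = (1, 0), V = (0, 1).
1. S is the centroid of triangle YZV ⇒ S = (1/3, 1/3)
through S parallel to YV: direction (-1, 1); meets ZY at B = (2/3, 0)
B = Z + t·(Y−Z) with t = 2/3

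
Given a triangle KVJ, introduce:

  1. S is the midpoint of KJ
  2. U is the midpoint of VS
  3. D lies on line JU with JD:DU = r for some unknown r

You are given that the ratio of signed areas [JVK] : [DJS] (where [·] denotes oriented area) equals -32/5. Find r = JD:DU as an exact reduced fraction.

r = 5/3

Choose coordinates K = (0, 0), V = (1, 0), J = (0, 1).
1. S is the midpoint of KJ ⇒ S = (0, 1/2)
2. U is the midpoint of VS ⇒ U = (1/2, 1/4)
3. With JD:DU = r, write λ = r/(r+1) so D = J + λ·(U−J); D is affine-linear in λ
Every point depending on D is an affine combination of D and λ-independent points, so each such coordinate is linear in λ; the λ² term in each signed area is a multiple of (U−J)×(U−J) = 0, so 2·[JVK] and 2·[DJS] are each linear in λ. Evaluating at λ=0 and λ=1:
  2·[JVK] = -1,   2·[DJS] = 1/4·λ
So [JVK]:[DJS] = (-1) / (1/4·λ). Setting this equal to -32/5:
  -1 = -32/5·(1/4·λ)  ⇒  λ = 5/8
Then r = λ/(1−λ) = (5/8)/(3/8) = 5/3. Check: with r = 5/3, D = (5/16, 17/32) and [JVK]:[DJS] = -32/5 as required.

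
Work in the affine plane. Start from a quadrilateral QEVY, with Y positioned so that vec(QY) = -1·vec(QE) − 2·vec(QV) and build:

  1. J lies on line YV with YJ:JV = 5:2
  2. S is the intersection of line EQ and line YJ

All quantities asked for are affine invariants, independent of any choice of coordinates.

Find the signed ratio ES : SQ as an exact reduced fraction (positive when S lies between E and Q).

Set Q = (0, 0), E = (1, 0), V = (0, 1), Y = (-1, -2); any affine frame gives the same invariant.
1. J lies on line YV with YJ:JV = 5:2 ⇒ J = (-2/7, 1/7)
2. S is the intersection of line EQ and line YJ ⇒ S = (-1/3, 0)
S = E + t·(Q−E) with t = 4/3, so ES:SQ = t:(1−t) = 4/3:-1/3

ES:SQ = -4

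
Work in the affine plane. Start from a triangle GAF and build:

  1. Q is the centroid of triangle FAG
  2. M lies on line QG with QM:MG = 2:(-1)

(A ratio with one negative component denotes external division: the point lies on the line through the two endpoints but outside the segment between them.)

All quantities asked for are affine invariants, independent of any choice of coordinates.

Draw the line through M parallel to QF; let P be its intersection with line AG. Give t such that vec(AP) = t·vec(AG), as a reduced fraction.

t = 3/2

Assign G = (0, 0), A = (1, 0), F = (0, 1) — the answer is frame-independent, so this choice is without loss of generality.
1. Q is the centroid of triangle FAG ⇒ Q = (1/3, 1/3)
2. M lies on line QG with QM:MG = 2:(-1) ⇒ M = (-1/3, -1/3)
through M parallel to QF: direction (-1/3, 2/3); meets AG at P = (-1/2, 0)
P = A + t·(G−A) with t = 3/2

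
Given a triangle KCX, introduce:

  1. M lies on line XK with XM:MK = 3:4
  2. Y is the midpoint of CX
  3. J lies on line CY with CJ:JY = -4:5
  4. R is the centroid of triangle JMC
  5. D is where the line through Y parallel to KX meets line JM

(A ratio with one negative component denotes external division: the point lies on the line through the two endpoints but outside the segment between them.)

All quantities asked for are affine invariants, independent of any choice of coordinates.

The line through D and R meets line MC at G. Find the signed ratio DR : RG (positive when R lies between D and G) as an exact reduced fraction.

DR:RG = -1/2

Choose coordinates K = (0, 0), C = (1, 0), X = (0, 1).
1. M lies on line XK with XM:MK = 3:4 ⇒ M = (0, 4/7)
2. Y is the midpoint of CX ⇒ Y = (1/2, 1/2)
3. J lies on line CY with CJ:JY = -4:5 ⇒ J = (3, -2)
4. R is the centroid of triangle JMC ⇒ R = (4/3, -10/21)
5. D is where the line through Y parallel to KX meets line JM ⇒ D = (1/2, 1/7)
line DR meets MC at G = (-1/3, 16/21)
R = D + t·(G−D) with t = -1, so DR:RG = -1:2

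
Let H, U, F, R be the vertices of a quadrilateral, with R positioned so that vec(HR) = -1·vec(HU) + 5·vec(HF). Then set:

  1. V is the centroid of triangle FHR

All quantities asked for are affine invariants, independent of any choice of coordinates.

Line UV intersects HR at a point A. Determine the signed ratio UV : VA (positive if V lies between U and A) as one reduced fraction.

Assign H = (0, 0), U = (1, 0), F = (0, 1), R = (-1, 5) — the answer is frame-independent, so this choice is without loss of generality.
1. V is the centroid of triangle FHR ⇒ V = (-1/3, 2)
line UV meets HR at A = (-3/7, 15/7)
V = U + t·(A−U) with t = 14/15, so UV:VA = 14/15:1/15

UV:VA = 14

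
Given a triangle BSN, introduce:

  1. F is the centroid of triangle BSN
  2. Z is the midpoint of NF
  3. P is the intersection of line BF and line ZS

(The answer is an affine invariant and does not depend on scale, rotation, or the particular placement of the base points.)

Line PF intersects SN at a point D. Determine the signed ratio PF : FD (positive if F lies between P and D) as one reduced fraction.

Choose coordinates B = (0, 0), S = (1, 0), N = (0, 1).
1. F is the centroid of triangle BSN ⇒ F = (1/3, 1/3)
2. Z is the midpoint of NF ⇒ Z = (1/6, 2/3)
3. P is the intersection of line BF and line ZS ⇒ P = (4/9, 4/9)
line PF meets SN at D = (1/2, 1/2)
F = P + t·(D−P) with t = -2, so PF:FD = -2:3

PF:FD = -2/3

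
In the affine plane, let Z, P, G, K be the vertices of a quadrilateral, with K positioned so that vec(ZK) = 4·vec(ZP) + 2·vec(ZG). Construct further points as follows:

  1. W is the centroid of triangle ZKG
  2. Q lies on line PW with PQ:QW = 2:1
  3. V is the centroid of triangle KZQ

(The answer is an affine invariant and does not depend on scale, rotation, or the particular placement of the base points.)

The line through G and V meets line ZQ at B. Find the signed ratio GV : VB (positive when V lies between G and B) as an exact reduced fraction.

GV:VB = -35/2

Choose coordinates Z = (0, 0), P = (1, 0), G = (0, 1), K = (4, 2).
1. W is the centroid of triangle ZKG ⇒ W = (4/3, 1)
2. Q lies on line PW with PQ:QW = 2:1 ⇒ Q = (11/9, 2/3)
3. V is the centroid of triangle KZQ ⇒ V = (47/27, 8/9)
line GV meets ZQ at B = (517/315, 94/105)
V = G + t·(B−G) with t = 35/33, so GV:VB = 35/33:-2/33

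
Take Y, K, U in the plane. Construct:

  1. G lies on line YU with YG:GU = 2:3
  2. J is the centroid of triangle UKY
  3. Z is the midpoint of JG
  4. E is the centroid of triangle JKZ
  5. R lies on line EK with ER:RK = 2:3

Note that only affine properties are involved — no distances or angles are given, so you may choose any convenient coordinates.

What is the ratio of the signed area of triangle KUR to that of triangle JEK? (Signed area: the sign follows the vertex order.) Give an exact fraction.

Assign Y = (0, 0), K = (1, 0), U = (0, 1) — the answer is frame-independent, so this choice is without loss of generality.
1. G lies on line YU with YG:GU = 2:3 ⇒ G = (0, 2/5)
2. J is the centroid of triangle UKY ⇒ J = (1/3, 1/3)
3. Z is the midpoint of JG ⇒ Z = (1/6, 11/30)
4. E is the centroid of triangle JKZ ⇒ E = (1/2, 7/30)
5. R lies on line EK with ER:RK = 2:3 ⇒ R = (7/10, 7/50)
2·[KUR] = 4/25, 2·[JEK] = 1/90
[KUR]:[JEK] = 4/25:1/90 = 72/5

[KUR]:[JEK] = 72/5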